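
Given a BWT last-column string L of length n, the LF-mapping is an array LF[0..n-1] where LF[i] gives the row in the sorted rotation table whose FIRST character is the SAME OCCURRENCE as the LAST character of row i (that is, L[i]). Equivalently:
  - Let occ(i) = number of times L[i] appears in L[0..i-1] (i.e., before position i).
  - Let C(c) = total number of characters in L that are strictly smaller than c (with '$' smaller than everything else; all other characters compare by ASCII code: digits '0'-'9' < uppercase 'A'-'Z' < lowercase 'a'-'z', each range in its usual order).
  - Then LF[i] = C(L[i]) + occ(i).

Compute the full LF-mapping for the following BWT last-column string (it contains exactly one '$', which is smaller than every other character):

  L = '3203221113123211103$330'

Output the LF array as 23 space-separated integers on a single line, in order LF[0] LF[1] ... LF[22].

Char counts: '$':1, '0':3, '1':7, '2':5, '3':7
C (first-col start): C('$')=0, C('0')=1, C('1')=4, C('2')=11, C('3')=16
L[0]='3': occ=0, LF[0]=C('3')+0=16+0=16
L[1]='2': occ=0, LF[1]=C('2')+0=11+0=11
L[2]='0': occ=0, LF[2]=C('0')+0=1+0=1
L[3]='3': occ=1, LF[3]=C('3')+1=16+1=17
L[4]='2': occ=1, LF[4]=C('2')+1=11+1=12
L[5]='2': occ=2, LF[5]=C('2')+2=11+2=13
L[6]='1': occ=0, LF[6]=C('1')+0=4+0=4
L[7]='1': occ=1, LF[7]=C('1')+1=4+1=5
L[8]='1': occ=2, LF[8]=C('1')+2=4+2=6
L[9]='3': occ=2, LF[9]=C('3')+2=16+2=18
L[10]='1': occ=3, LF[10]=C('1')+3=4+3=7
L[11]='2': occ=3, LF[11]=C('2')+3=11+3=14
L[12]='3': occ=3, LF[12]=C('3')+3=16+3=19
L[13]='2': occ=4, LF[13]=C('2')+4=11+4=15
L[14]='1': occ=4, LF[14]=C('1')+4=4+4=8
L[15]='1': occ=5, LF[15]=C('1')+5=4+5=9
L[16]='1': occ=6, LF[16]=C('1')+6=4+6=10
L[17]='0': occ=1, LF[17]=C('0')+1=1+1=2
L[18]='3': occ=4, LF[18]=C('3')+4=16+4=20
L[19]='$': occ=0, LF[19]=C('$')+0=0+0=0
L[20]='3': occ=5, LF[20]=C('3')+5=16+5=21
L[21]='3': occ=6, LF[21]=C('3')+6=16+6=22
L[22]='0': occ=2, LF[22]=C('0')+2=1+2=3

Answer: 16 11 1 17 12 13 4 5 6 18 7 14 19 15 8 9 10 2 20 0 21 22 3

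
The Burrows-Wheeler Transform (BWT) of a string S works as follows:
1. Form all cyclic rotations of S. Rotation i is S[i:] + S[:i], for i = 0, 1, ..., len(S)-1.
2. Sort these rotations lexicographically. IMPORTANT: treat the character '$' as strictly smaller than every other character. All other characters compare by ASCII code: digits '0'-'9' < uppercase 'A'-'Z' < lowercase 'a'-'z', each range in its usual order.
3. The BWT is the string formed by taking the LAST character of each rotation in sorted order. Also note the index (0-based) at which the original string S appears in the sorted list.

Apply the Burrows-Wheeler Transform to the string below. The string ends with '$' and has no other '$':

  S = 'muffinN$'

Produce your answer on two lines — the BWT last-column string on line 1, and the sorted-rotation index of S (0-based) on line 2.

All 8 rotations (rotation i = S[i:]+S[:i]):
  rot[0] = muffinN$
  rot[1] = uffinN$m
  rot[2] = ffinN$mu
  rot[3] = finN$muf
  rot[4] = inN$muff
  rot[5] = nN$muffi
  rot[6] = N$muffin
  rot[7] = $muffinN
Sorted (with $ < everything):
  sorted[0] = $muffinN  (last char: 'N')
  sorted[1] = N$muffin  (last char: 'n')
  sorted[2] = ffinN$mu  (last char: 'u')
  sorted[3] = finN$muf  (last char: 'f')
  sorted[4] = inN$muff  (last char: 'f')
  sorted[5] = muffinN$  (last char: '$')
  sorted[6] = nN$muffi  (last char: 'i')
  sorted[7] = uffinN$m  (last char: 'm')
Last column: Nnuff$im
Original string S is at sorted index 5

Answer: Nnuff$im
5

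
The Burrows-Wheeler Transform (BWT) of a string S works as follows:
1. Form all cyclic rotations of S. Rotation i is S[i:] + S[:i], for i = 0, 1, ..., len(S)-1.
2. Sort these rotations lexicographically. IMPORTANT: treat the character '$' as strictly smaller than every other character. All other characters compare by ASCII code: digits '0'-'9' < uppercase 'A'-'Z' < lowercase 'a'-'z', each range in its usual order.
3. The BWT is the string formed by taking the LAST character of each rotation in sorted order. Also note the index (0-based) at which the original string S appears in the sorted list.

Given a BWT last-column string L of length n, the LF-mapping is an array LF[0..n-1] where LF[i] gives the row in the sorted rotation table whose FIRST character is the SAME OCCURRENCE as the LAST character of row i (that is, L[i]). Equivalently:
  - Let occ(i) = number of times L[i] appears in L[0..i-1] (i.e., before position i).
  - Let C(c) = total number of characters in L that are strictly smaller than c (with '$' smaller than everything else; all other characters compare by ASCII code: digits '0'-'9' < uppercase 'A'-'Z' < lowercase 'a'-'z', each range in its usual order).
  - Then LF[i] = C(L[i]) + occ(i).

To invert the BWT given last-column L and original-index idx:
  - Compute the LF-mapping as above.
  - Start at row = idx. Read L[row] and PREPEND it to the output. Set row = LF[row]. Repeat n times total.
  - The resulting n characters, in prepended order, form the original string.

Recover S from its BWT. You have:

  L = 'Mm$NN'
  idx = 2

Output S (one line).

Answer: NNmM$

Derivation:
LF mapping: 1 4 0 2 3
Walk LF starting at row 2, prepending L[row]:
  step 1: row=2, L[2]='$', prepend. Next row=LF[2]=0
  step 2: row=0, L[0]='M', prepend. Next row=LF[0]=1
  step 3: row=1, L[1]='m', prepend. Next row=LF[1]=4
  step 4: row=4, L[4]='N', prepend. Next row=LF[4]=3
  step 5: row=3, L[3]='N', prepend. Next row=LF[3]=2
Reversed output: NNmM$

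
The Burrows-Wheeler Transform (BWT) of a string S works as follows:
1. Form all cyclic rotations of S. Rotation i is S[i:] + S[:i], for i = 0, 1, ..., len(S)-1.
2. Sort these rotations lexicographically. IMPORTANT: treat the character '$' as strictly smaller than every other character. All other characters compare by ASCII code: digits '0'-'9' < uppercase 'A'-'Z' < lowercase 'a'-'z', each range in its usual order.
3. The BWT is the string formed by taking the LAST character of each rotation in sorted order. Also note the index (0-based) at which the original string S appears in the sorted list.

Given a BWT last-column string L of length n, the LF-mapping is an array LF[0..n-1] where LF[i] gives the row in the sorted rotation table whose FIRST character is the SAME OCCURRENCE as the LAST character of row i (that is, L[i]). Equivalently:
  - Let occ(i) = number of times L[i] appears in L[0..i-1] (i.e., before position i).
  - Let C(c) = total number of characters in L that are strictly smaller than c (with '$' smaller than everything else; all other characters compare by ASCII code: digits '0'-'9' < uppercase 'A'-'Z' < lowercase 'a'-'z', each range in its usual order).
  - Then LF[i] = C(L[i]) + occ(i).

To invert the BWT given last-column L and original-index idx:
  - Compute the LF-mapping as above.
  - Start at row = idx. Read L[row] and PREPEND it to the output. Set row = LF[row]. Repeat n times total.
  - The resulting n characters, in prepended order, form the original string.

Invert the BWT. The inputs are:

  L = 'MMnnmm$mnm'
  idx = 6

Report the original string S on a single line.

LF mapping: 1 2 7 8 3 4 0 5 9 6
Walk LF starting at row 6, prepending L[row]:
  step 1: row=6, L[6]='$', prepend. Next row=LF[6]=0
  step 2: row=0, L[0]='M', prepend. Next row=LF[0]=1
  step 3: row=1, L[1]='M', prepend. Next row=LF[1]=2
  step 4: row=2, L[2]='n', prepend. Next row=LF[2]=7
  step 5: row=7, L[7]='m', prepend. Next row=LF[7]=5
  step 6: row=5, L[5]='m', prepend. Next row=LF[5]=4
  step 7: row=4, L[4]='m', prepend. Next row=LF[4]=3
  step 8: row=3, L[3]='n', prepend. Next row=LF[3]=8
  step 9: row=8, L[8]='n', prepend. Next row=LF[8]=9
  step 10: row=9, L[9]='m', prepend. Next row=LF[9]=6
Reversed output: mnnmmmnMM$

Answer: mnnmmmnMM$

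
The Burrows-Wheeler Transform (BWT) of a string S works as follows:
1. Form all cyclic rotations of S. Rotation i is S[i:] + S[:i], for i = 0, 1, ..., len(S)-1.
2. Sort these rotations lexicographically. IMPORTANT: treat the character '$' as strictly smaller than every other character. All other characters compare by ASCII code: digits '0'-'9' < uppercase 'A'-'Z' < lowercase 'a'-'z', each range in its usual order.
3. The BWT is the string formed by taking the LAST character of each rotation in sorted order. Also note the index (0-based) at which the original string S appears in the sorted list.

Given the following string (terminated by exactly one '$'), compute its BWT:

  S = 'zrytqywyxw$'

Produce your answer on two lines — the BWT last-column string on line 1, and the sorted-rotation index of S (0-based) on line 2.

Answer: wtzyxyyrqw$
10

Derivation:
All 11 rotations (rotation i = S[i:]+S[:i]):
  rot[0] = zrytqywyxw$
  rot[1] = rytqywyxw$z
  rot[2] = ytqywyxw$zr
  rot[3] = tqywyxw$zry
  rot[4] = qywyxw$zryt
  rot[5] = ywyxw$zrytq
  rot[6] = wyxw$zrytqy
  rot[7] = yxw$zrytqyw
  rot[8] = xw$zrytqywy
  rot[9] = w$zrytqywyx
  rot[10] = $zrytqywyxw
Sorted (with $ < everything):
  sorted[0] = $zrytqywyxw  (last char: 'w')
  sorted[1] = qywyxw$zryt  (last char: 't')
  sorted[2] = rytqywyxw$z  (last char: 'z')
  sorted[3] = tqywyxw$zry  (last char: 'y')
  sorted[4] = w$zrytqywyx  (last char: 'x')
  sorted[5] = wyxw$zrytqy  (last char: 'y')
  sorted[6] = xw$zrytqywy  (last char: 'y')
  sorted[7] = ytqywyxw$zr  (last char: 'r')
  sorted[8] = ywyxw$zrytq  (last char: 'q')
  sorted[9] = yxw$zrytqyw  (last char: 'w')
  sorted[10] = zrytqywyxw$  (last char: '$')
Last column: wtzyxyyrqw$
Original string S is at sorted index 10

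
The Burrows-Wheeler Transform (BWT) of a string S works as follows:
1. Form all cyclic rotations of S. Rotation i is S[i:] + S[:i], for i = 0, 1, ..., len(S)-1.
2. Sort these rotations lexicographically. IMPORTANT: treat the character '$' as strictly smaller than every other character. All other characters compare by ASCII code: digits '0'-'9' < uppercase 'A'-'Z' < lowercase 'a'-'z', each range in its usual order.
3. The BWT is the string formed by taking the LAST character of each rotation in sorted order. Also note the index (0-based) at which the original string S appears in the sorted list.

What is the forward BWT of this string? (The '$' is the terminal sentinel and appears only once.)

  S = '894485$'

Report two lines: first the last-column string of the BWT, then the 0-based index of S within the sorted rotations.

All 7 rotations (rotation i = S[i:]+S[:i]):
  rot[0] = 894485$
  rot[1] = 94485$8
  rot[2] = 4485$89
  rot[3] = 485$894
  rot[4] = 85$8944
  rot[5] = 5$89448
  rot[6] = $894485
Sorted (with $ < everything):
  sorted[0] = $894485  (last char: '5')
  sorted[1] = 4485$89  (last char: '9')
  sorted[2] = 485$894  (last char: '4')
  sorted[3] = 5$89448  (last char: '8')
  sorted[4] = 85$8944  (last char: '4')
  sorted[5] = 894485$  (last char: '$')
  sorted[6] = 94485$8  (last char: '8')
Last column: 59484$8
Original string S is at sorted index 5

Answer: 59484$8
5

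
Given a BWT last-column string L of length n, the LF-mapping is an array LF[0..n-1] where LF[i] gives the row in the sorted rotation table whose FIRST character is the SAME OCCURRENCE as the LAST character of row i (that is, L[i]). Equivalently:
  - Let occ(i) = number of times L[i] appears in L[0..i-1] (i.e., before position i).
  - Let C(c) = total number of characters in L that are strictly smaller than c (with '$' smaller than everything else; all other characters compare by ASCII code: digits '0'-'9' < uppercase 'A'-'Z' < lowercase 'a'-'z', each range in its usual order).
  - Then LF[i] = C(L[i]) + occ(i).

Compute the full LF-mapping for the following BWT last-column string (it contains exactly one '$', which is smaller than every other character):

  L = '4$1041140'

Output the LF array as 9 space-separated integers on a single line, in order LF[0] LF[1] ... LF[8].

Answer: 6 0 3 1 7 4 5 8 2

Derivation:
Char counts: '$':1, '0':2, '1':3, '4':3
C (first-col start): C('$')=0, C('0')=1, C('1')=3, C('4')=6
L[0]='4': occ=0, LF[0]=C('4')+0=6+0=6
L[1]='$': occ=0, LF[1]=C('$')+0=0+0=0
L[2]='1': occ=0, LF[2]=C('1')+0=3+0=3
L[3]='0': occ=0, LF[3]=C('0')+0=1+0=1
L[4]='4': occ=1, LF[4]=C('4')+1=6+1=7
L[5]='1': occ=1, LF[5]=C('1')+1=3+1=4
L[6]='1': occ=2, LF[6]=C('1')+2=3+2=5
L[7]='4': occ=2, LF[7]=C('4')+2=6+2=8
L[8]='0': occ=1, LF[8]=C('0')+1=1+1=2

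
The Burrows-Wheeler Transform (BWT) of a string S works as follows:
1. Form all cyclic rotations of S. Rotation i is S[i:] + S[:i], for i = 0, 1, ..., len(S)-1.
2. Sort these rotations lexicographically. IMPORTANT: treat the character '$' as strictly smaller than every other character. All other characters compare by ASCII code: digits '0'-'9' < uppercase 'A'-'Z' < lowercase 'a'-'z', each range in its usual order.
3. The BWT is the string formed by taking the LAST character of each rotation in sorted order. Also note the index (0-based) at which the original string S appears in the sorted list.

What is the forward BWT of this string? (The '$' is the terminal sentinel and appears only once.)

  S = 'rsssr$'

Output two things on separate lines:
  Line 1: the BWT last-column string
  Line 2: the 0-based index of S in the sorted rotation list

All 6 rotations (rotation i = S[i:]+S[:i]):
  rot[0] = rsssr$
  rot[1] = sssr$r
  rot[2] = ssr$rs
  rot[3] = sr$rss
  rot[4] = r$rsss
  rot[5] = $rsssr
Sorted (with $ < everything):
  sorted[0] = $rsssr  (last char: 'r')
  sorted[1] = r$rsss  (last char: 's')
  sorted[2] = rsssr$  (last char: '$')
  sorted[3] = sr$rss  (last char: 's')
  sorted[4] = ssr$rs  (last char: 's')
  sorted[5] = sssr$r  (last char: 'r')
Last column: rs$ssr
Original string S is at sorted index 2

Answer: rs$ssr
2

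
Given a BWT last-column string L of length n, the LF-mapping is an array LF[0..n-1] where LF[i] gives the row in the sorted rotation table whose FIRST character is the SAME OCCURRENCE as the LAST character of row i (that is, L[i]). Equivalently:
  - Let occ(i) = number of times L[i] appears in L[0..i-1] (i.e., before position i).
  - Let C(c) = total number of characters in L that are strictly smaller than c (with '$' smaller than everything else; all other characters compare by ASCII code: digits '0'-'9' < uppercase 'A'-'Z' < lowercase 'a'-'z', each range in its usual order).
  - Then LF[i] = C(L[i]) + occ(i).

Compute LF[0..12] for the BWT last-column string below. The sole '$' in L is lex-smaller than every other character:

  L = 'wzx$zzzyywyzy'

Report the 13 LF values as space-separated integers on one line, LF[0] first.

Char counts: '$':1, 'w':2, 'x':1, 'y':4, 'z':5
C (first-col start): C('$')=0, C('w')=1, C('x')=3, C('y')=4, C('z')=8
L[0]='w': occ=0, LF[0]=C('w')+0=1+0=1
L[1]='z': occ=0, LF[1]=C('z')+0=8+0=8
L[2]='x': occ=0, LF[2]=C('x')+0=3+0=3
L[3]='$': occ=0, LF[3]=C('$')+0=0+0=0
L[4]='z': occ=1, LF[4]=C('z')+1=8+1=9
L[5]='z': occ=2, LF[5]=C('z')+2=8+2=10
L[6]='z': occ=3, LF[6]=C('z')+3=8+3=11
L[7]='y': occ=0, LF[7]=C('y')+0=4+0=4
L[8]='y': occ=1, LF[8]=C('y')+1=4+1=5
L[9]='w': occ=1, LF[9]=C('w')+1=1+1=2
L[10]='y': occ=2, LF[10]=C('y')+2=4+2=6
L[11]='z': occ=4, LF[11]=C('z')+4=8+4=12
L[12]='y': occ=3, LF[12]=C('y')+3=4+3=7

Answer: 1 8 3 0 9 10 11 4 5 2 6 12 7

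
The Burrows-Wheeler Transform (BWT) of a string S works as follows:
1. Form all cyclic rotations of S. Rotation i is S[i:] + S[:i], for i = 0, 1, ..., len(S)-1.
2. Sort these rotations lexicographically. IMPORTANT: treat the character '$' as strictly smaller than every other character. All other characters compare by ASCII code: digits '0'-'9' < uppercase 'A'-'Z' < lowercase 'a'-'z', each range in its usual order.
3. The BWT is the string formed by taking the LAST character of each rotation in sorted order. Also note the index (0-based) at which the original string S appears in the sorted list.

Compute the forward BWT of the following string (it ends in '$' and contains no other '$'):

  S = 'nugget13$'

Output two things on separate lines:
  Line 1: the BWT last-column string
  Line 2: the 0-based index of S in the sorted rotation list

All 9 rotations (rotation i = S[i:]+S[:i]):
  rot[0] = nugget13$
  rot[1] = ugget13$n
  rot[2] = gget13$nu
  rot[3] = get13$nug
  rot[4] = et13$nugg
  rot[5] = t13$nugge
  rot[6] = 13$nugget
  rot[7] = 3$nugget1
  rot[8] = $nugget13
Sorted (with $ < everything):
  sorted[0] = $nugget13  (last char: '3')
  sorted[1] = 13$nugget  (last char: 't')
  sorted[2] = 3$nugget1  (last char: '1')
  sorted[3] = et13$nugg  (last char: 'g')
  sorted[4] = get13$nug  (last char: 'g')
  sorted[5] = gget13$nu  (last char: 'u')
  sorted[6] = nugget13$  (last char: '$')
  sorted[7] = t13$nugge  (last char: 'e')
  sorted[8] = ugget13$n  (last char: 'n')
Last column: 3t1ggu$en
Original string S is at sorted index 6

Answer: 3t1ggu$en
6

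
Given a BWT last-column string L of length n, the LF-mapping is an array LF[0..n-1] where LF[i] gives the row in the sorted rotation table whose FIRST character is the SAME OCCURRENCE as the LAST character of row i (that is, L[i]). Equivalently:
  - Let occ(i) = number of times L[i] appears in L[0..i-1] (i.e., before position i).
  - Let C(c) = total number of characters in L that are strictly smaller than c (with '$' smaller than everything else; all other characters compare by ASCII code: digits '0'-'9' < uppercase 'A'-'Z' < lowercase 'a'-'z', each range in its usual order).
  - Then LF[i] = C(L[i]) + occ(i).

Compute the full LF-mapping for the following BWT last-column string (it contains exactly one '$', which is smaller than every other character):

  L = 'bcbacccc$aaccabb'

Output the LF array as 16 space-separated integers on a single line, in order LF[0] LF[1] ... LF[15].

Char counts: '$':1, 'a':4, 'b':4, 'c':7
C (first-col start): C('$')=0, C('a')=1, C('b')=5, C('c')=9
L[0]='b': occ=0, LF[0]=C('b')+0=5+0=5
L[1]='c': occ=0, LF[1]=C('c')+0=9+0=9
L[2]='b': occ=1, LF[2]=C('b')+1=5+1=6
L[3]='a': occ=0, LF[3]=C('a')+0=1+0=1
L[4]='c': occ=1, LF[4]=C('c')+1=9+1=10
L[5]='c': occ=2, LF[5]=C('c')+2=9+2=11
L[6]='c': occ=3, LF[6]=C('c')+3=9+3=12
L[7]='c': occ=4, LF[7]=C('c')+4=9+4=13
L[8]='$': occ=0, LF[8]=C('$')+0=0+0=0
L[9]='a': occ=1, LF[9]=C('a')+1=1+1=2
L[10]='a': occ=2, LF[10]=C('a')+2=1+2=3
L[11]='c': occ=5, LF[11]=C('c')+5=9+5=14
L[12]='c': occ=6, LF[12]=C('c')+6=9+6=15
L[13]='a': occ=3, LF[13]=C('a')+3=1+3=4
L[14]='b': occ=2, LF[14]=C('b')+2=5+2=7
L[15]='b': occ=3, LF[15]=C('b')+3=5+3=8

Answer: 5 9 6 1 10 11 12 13 0 2 3 14 15 4 7 8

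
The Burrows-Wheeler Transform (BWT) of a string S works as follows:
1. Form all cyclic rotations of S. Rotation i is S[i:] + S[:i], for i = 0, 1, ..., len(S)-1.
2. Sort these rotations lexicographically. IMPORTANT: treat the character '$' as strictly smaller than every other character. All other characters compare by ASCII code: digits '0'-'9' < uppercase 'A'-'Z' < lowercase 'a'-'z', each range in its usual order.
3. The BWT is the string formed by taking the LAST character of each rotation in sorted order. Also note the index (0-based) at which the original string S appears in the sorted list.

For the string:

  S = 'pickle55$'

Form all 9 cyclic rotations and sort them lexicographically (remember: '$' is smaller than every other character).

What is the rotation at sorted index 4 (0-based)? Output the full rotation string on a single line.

All 9 rotations (rotation i = S[i:]+S[:i]):
  rot[0] = pickle55$
  rot[1] = ickle55$p
  rot[2] = ckle55$pi
  rot[3] = kle55$pic
  rot[4] = le55$pick
  rot[5] = e55$pickl
  rot[6] = 55$pickle
  rot[7] = 5$pickle5
  rot[8] = $pickle55
Sorted (with $ < everything):
  sorted[0] = $pickle55
  sorted[1] = 5$pickle5
  sorted[2] = 55$pickle
  sorted[3] = ckle55$pi
  sorted[4] = e55$pickl
  sorted[5] = ickle55$p
  sorted[6] = kle55$pic
  sorted[7] = le55$pick
  sorted[8] = pickle55$
sorted[4] = e55$pickl

Answer: e55$pickl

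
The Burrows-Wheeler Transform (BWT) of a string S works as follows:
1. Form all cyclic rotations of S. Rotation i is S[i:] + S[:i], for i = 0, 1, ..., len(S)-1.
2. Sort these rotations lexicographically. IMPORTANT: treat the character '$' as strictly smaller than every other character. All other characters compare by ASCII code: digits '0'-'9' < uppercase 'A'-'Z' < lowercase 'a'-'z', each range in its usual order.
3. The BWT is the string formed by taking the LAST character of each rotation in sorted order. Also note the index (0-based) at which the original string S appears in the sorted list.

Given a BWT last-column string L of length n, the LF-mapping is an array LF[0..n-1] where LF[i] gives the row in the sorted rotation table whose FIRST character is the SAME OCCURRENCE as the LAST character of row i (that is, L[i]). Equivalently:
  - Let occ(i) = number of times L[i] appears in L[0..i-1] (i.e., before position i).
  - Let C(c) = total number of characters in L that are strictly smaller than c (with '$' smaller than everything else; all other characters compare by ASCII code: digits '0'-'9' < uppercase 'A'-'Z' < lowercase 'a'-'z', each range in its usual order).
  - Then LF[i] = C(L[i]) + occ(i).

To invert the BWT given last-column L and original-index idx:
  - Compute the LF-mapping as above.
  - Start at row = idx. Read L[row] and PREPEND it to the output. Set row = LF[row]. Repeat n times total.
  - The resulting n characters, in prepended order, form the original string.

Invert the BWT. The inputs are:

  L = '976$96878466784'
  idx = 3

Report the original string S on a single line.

Answer: 64966868774789$

Derivation:
LF mapping: 13 7 3 0 14 4 10 8 11 1 5 6 9 12 2
Walk LF starting at row 3, prepending L[row]:
  step 1: row=3, L[3]='$', prepend. Next row=LF[3]=0
  step 2: row=0, L[0]='9', prepend. Next row=LF[0]=13
  step 3: row=13, L[13]='8', prepend. Next row=LF[13]=12
  step 4: row=12, L[12]='7', prepend. Next row=LF[12]=9
  step 5: row=9, L[9]='4', prepend. Next row=LF[9]=1
  step 6: row=1, L[1]='7', prepend. Next row=LF[1]=7
  step 7: row=7, L[7]='7', prepend. Next row=LF[7]=8
  step 8: row=8, L[8]='8', prepend. Next row=LF[8]=11
  step 9: row=11, L[11]='6', prepend. Next row=LF[11]=6
  step 10: row=6, L[6]='8', prepend. Next row=LF[6]=10
  step 11: row=10, L[10]='6', prepend. Next row=LF[10]=5
  step 12: row=5, L[5]='6', prepend. Next row=LF[5]=4
  step 13: row=4, L[4]='9', prepend. Next row=LF[4]=14
  step 14: row=14, L[14]='4', prepend. Next row=LF[14]=2
  step 15: row=2, L[2]='6', prepend. Next row=LF[2]=3
Reversed output: 64966868774789$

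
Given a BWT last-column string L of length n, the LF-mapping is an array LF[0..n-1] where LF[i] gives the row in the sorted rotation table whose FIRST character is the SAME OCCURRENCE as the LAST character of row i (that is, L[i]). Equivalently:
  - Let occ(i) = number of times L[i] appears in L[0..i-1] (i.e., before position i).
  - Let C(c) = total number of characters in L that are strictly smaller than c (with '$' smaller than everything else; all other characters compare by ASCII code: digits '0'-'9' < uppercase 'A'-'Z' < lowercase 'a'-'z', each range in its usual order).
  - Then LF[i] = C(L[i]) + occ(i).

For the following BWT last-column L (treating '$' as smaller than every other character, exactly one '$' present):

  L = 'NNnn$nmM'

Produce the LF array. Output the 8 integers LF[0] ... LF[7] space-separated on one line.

Answer: 2 3 5 6 0 7 4 1

Derivation:
Char counts: '$':1, 'M':1, 'N':2, 'm':1, 'n':3
C (first-col start): C('$')=0, C('M')=1, C('N')=2, C('m')=4, C('n')=5
L[0]='N': occ=0, LF[0]=C('N')+0=2+0=2
L[1]='N': occ=1, LF[1]=C('N')+1=2+1=3
L[2]='n': occ=0, LF[2]=C('n')+0=5+0=5
L[3]='n': occ=1, LF[3]=C('n')+1=5+1=6
L[4]='$': occ=0, LF[4]=C('$')+0=0+0=0
L[5]='n': occ=2, LF[5]=C('n')+2=5+2=7
L[6]='m': occ=0, LF[6]=C('m')+0=4+0=4
L[7]='M': occ=0, LF[7]=C('M')+0=1+0=1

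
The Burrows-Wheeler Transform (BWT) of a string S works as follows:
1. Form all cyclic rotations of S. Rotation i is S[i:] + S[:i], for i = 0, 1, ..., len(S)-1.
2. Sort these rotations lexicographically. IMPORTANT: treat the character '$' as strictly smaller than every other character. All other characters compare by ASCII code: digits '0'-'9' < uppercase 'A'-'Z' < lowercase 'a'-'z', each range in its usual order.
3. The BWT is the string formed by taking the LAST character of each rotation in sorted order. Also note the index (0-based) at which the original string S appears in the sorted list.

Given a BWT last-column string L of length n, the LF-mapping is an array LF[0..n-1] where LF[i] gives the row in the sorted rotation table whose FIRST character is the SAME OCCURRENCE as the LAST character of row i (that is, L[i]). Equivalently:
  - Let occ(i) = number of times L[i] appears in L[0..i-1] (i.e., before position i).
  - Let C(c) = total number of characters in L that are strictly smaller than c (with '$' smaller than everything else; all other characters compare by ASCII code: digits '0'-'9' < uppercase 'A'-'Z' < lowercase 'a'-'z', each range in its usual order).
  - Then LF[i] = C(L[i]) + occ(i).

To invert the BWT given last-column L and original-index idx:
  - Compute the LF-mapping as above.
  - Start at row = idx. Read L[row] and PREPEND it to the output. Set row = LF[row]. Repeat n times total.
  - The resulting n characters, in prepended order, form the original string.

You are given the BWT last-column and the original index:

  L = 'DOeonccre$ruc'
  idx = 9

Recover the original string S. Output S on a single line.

Answer: occurrenceOD$

Derivation:
LF mapping: 1 2 6 9 8 3 4 10 7 0 11 12 5
Walk LF starting at row 9, prepending L[row]:
  step 1: row=9, L[9]='$', prepend. Next row=LF[9]=0
  step 2: row=0, L[0]='D', prepend. Next row=LF[0]=1
  step 3: row=1, L[1]='O', prepend. Next row=LF[1]=2
  step 4: row=2, L[2]='e', prepend. Next row=LF[2]=6
  step 5: row=6, L[6]='c', prepend. Next row=LF[6]=4
  step 6: row=4, L[4]='n', prepend. Next row=LF[4]=8
  step 7: row=8, L[8]='e', prepend. Next row=LF[8]=7
  step 8: row=7, L[7]='r', prepend. Next row=LF[7]=10
  step 9: row=10, L[10]='r', prepend. Next row=LF[10]=11
  step 10: row=11, L[11]='u', prepend. Next row=LF[11]=12
  step 11: row=12, L[12]='c', prepend. Next row=LF[12]=5
  step 12: row=5, L[5]='c', prepend. Next row=LF[5]=3
  step 13: row=3, L[3]='o', prepend. Next row=LF[3]=9
Reversed output: occurrenceOD$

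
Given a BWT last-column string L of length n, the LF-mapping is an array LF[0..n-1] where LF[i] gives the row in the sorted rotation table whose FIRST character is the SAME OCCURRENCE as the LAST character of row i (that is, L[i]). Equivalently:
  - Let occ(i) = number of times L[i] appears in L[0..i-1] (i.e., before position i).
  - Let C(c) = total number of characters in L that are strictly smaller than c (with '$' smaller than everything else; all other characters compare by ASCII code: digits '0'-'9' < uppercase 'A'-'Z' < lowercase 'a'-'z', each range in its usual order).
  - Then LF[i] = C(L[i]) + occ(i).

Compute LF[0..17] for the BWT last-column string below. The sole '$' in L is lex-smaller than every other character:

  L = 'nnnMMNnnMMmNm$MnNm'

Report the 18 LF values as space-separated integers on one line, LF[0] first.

Answer: 12 13 14 1 2 6 15 16 3 4 9 7 10 0 5 17 8 11

Derivation:
Char counts: '$':1, 'M':5, 'N':3, 'm':3, 'n':6
C (first-col start): C('$')=0, C('M')=1, C('N')=6, C('m')=9, C('n')=12
L[0]='n': occ=0, LF[0]=C('n')+0=12+0=12
L[1]='n': occ=1, LF[1]=C('n')+1=12+1=13
L[2]='n': occ=2, LF[2]=C('n')+2=12+2=14
L[3]='M': occ=0, LF[3]=C('M')+0=1+0=1
L[4]='M': occ=1, LF[4]=C('M')+1=1+1=2
L[5]='N': occ=0, LF[5]=C('N')+0=6+0=6
L[6]='n': occ=3, LF[6]=C('n')+3=12+3=15
L[7]='n': occ=4, LF[7]=C('n')+4=12+4=16
L[8]='M': occ=2, LF[8]=C('M')+2=1+2=3
L[9]='M': occ=3, LF[9]=C('M')+3=1+3=4
L[10]='m': occ=0, LF[10]=C('m')+0=9+0=9
L[11]='N': occ=1, LF[11]=C('N')+1=6+1=7
L[12]='m': occ=1, LF[12]=C('m')+1=9+1=10
L[13]='$': occ=0, LF[13]=C('$')+0=0+0=0
L[14]='M': occ=4, LF[14]=C('M')+4=1+4=5
L[15]='n': occ=5, LF[15]=C('n')+5=12+5=17
L[16]='N': occ=2, LF[16]=C('N')+2=6+2=8
L[17]='m': occ=2, LF[17]=C('m')+2=9+2=11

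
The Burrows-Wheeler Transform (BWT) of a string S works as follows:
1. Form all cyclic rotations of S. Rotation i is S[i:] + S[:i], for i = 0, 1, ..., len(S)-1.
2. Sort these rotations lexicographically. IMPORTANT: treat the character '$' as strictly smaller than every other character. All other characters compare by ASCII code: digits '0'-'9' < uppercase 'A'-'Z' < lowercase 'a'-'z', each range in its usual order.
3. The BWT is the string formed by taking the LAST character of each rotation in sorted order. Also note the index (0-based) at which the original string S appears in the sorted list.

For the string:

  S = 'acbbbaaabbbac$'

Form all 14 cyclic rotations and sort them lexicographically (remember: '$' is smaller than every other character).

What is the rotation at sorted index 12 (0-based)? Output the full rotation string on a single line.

All 14 rotations (rotation i = S[i:]+S[:i]):
  rot[0] = acbbbaaabbbac$
  rot[1] = cbbbaaabbbac$a
  rot[2] = bbbaaabbbac$ac
  rot[3] = bbaaabbbac$acb
  rot[4] = baaabbbac$acbb
  rot[5] = aaabbbac$acbbb
  rot[6] = aabbbac$acbbba
  rot[7] = abbbac$acbbbaa
  rot[8] = bbbac$acbbbaaa
  rot[9] = bbac$acbbbaaab
  rot[10] = bac$acbbbaaabb
  rot[11] = ac$acbbbaaabbb
  rot[12] = c$acbbbaaabbba
  rot[13] = $acbbbaaabbbac
Sorted (with $ < everything):
  sorted[0] = $acbbbaaabbbac
  sorted[1] = aaabbbac$acbbb
  sorted[2] = aabbbac$acbbba
  sorted[3] = abbbac$acbbbaa
  sorted[4] = ac$acbbbaaabbb
  sorted[5] = acbbbaaabbbac$
  sorted[6] = baaabbbac$acbb
  sorted[7] = bac$acbbbaaabb
  sorted[8] = bbaaabbbac$acb
  sorted[9] = bbac$acbbbaaab
  sorted[10] = bbbaaabbbac$ac
  sorted[11] = bbbac$acbbbaaa
  sorted[12] = c$acbbbaaabbba
  sorted[13] = cbbbaaabbbac$a
sorted[12] = c$acbbbaaabbba

Answer: c$acbbbaaabbba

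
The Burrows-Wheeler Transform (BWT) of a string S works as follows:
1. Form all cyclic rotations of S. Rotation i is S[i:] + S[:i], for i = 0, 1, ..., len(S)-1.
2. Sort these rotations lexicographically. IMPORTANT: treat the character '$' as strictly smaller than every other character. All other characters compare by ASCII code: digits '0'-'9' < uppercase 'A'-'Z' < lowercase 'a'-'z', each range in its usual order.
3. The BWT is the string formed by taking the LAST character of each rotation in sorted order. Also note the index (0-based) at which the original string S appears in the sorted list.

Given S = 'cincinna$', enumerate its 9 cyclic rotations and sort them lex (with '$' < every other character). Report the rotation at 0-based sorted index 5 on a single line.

Answer: inna$cinc

Derivation:
All 9 rotations (rotation i = S[i:]+S[:i]):
  rot[0] = cincinna$
  rot[1] = incinna$c
  rot[2] = ncinna$ci
  rot[3] = cinna$cin
  rot[4] = inna$cinc
  rot[5] = nna$cinci
  rot[6] = na$cincin
  rot[7] = a$cincinn
  rot[8] = $cincinna
Sorted (with $ < everything):
  sorted[0] = $cincinna
  sorted[1] = a$cincinn
  sorted[2] = cincinna$
  sorted[3] = cinna$cin
  sorted[4] = incinna$c
  sorted[5] = inna$cinc
  sorted[6] = na$cincin
  sorted[7] = ncinna$ci
  sorted[8] = nna$cinci
sorted[5] = inna$cinc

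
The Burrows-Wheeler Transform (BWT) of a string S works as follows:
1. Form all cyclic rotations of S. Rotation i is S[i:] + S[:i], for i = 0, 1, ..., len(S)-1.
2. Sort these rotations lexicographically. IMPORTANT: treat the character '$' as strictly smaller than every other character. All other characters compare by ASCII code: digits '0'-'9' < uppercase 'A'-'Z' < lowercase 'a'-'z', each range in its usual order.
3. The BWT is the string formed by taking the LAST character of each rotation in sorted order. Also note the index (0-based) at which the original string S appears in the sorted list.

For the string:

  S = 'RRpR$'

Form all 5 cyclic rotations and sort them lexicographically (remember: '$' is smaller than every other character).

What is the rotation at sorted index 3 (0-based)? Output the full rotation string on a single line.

All 5 rotations (rotation i = S[i:]+S[:i]):
  rot[0] = RRpR$
  rot[1] = RpR$R
  rot[2] = pR$RR
  rot[3] = R$RRp
  rot[4] = $RRpR
Sorted (with $ < everything):
  sorted[0] = $RRpR
  sorted[1] = R$RRp
  sorted[2] = RRpR$
  sorted[3] = RpR$R
  sorted[4] = pR$RR
sorted[3] = RpR$R

Answer: RpR$R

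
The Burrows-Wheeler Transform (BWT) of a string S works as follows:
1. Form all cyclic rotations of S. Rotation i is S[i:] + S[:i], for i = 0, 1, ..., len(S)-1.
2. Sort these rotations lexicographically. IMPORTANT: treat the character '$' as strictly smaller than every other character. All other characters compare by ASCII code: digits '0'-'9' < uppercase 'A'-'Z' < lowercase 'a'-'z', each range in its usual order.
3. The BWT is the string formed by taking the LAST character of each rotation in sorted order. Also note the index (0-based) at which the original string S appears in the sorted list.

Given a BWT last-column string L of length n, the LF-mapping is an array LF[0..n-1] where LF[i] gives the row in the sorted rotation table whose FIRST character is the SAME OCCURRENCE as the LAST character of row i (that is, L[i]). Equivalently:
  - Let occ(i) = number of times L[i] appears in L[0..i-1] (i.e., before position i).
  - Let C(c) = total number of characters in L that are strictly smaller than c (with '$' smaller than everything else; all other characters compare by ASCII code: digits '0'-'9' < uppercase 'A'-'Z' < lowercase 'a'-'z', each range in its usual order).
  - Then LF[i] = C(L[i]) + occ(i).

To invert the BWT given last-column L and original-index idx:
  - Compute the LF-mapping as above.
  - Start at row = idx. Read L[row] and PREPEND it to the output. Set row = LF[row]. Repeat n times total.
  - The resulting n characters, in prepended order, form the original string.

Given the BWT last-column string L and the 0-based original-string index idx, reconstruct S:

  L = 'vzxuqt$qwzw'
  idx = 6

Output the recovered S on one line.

Answer: wxqwzzqutv$

Derivation:
LF mapping: 5 9 8 4 1 3 0 2 6 10 7
Walk LF starting at row 6, prepending L[row]:
  step 1: row=6, L[6]='$', prepend. Next row=LF[6]=0
  step 2: row=0, L[0]='v', prepend. Next row=LF[0]=5
  step 3: row=5, L[5]='t', prepend. Next row=LF[5]=3
  step 4: row=3, L[3]='u', prepend. Next row=LF[3]=4
  step 5: row=4, L[4]='q', prepend. Next row=LF[4]=1
  step 6: row=1, L[1]='z', prepend. Next row=LF[1]=9
  step 7: row=9, L[9]='z', prepend. Next row=LF[9]=10
  step 8: row=10, L[10]='w', prepend. Next row=LF[10]=7
  step 9: row=7, L[7]='q', prepend. Next row=LF[7]=2
  step 10: row=2, L[2]='x', prepend. Next row=LF[2]=8
  step 11: row=8, L[8]='w', prepend. Next row=LF[8]=6
Reversed output: wxqwzzqutv$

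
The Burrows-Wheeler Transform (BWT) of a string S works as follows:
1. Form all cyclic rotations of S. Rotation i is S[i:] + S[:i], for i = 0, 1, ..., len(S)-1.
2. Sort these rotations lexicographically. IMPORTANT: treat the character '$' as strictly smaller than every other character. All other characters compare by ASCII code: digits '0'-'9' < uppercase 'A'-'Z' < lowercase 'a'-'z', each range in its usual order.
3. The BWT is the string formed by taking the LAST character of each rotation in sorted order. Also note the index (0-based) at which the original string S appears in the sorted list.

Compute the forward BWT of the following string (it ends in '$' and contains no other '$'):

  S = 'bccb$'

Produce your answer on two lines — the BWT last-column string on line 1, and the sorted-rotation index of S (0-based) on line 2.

Answer: bc$cb
2

Derivation:
All 5 rotations (rotation i = S[i:]+S[:i]):
  rot[0] = bccb$
  rot[1] = ccb$b
  rot[2] = cb$bc
  rot[3] = b$bcc
  rot[4] = $bccb
Sorted (with $ < everything):
  sorted[0] = $bccb  (last char: 'b')
  sorted[1] = b$bcc  (last char: 'c')
  sorted[2] = bccb$  (last char: '$')
  sorted[3] = cb$bc  (last char: 'c')
  sorted[4] = ccb$b  (last char: 'b')
Last column: bc$cb
Original string S is at sorted index 2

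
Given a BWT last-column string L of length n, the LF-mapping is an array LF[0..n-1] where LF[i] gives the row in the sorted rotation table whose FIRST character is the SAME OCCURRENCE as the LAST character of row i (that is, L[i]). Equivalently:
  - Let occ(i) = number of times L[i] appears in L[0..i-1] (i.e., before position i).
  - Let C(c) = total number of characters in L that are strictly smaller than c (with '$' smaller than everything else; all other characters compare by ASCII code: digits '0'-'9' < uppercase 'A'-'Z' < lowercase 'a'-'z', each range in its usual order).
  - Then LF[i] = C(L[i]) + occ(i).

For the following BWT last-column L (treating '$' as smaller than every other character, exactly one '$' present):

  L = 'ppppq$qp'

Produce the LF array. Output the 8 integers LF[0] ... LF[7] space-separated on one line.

Char counts: '$':1, 'p':5, 'q':2
C (first-col start): C('$')=0, C('p')=1, C('q')=6
L[0]='p': occ=0, LF[0]=C('p')+0=1+0=1
L[1]='p': occ=1, LF[1]=C('p')+1=1+1=2
L[2]='p': occ=2, LF[2]=C('p')+2=1+2=3
L[3]='p': occ=3, LF[3]=C('p')+3=1+3=4
L[4]='q': occ=0, LF[4]=C('q')+0=6+0=6
L[5]='$': occ=0, LF[5]=C('$')+0=0+0=0
L[6]='q': occ=1, LF[6]=C('q')+1=6+1=7
L[7]='p': occ=4, LF[7]=C('p')+4=1+4=5

Answer: 1 2 3 4 6 0 7 5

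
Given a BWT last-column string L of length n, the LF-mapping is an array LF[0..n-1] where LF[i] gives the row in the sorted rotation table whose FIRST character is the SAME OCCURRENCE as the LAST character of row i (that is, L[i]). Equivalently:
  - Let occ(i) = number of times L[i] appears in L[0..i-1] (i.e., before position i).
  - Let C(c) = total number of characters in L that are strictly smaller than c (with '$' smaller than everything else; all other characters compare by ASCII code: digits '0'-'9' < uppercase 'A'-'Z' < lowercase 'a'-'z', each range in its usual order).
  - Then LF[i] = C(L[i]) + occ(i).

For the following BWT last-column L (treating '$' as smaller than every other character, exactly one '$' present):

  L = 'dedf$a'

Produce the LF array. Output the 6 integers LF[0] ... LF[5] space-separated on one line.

Char counts: '$':1, 'a':1, 'd':2, 'e':1, 'f':1
C (first-col start): C('$')=0, C('a')=1, C('d')=2, C('e')=4, C('f')=5
L[0]='d': occ=0, LF[0]=C('d')+0=2+0=2
L[1]='e': occ=0, LF[1]=C('e')+0=4+0=4
L[2]='d': occ=1, LF[2]=C('d')+1=2+1=3
L[3]='f': occ=0, LF[3]=C('f')+0=5+0=5
L[4]='$': occ=0, LF[4]=C('$')+0=0+0=0
L[5]='a': occ=0, LF[5]=C('a')+0=1+0=1

Answer: 2 4 3 5 0 1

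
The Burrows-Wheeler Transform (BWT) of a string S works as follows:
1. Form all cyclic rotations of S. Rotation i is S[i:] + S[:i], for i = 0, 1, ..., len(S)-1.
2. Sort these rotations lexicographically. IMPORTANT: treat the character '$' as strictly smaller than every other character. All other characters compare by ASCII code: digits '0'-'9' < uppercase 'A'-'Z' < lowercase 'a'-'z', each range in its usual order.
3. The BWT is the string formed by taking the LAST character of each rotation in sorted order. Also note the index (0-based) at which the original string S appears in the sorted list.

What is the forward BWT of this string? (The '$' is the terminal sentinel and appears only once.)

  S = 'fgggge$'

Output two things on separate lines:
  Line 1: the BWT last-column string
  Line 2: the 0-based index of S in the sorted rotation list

All 7 rotations (rotation i = S[i:]+S[:i]):
  rot[0] = fgggge$
  rot[1] = gggge$f
  rot[2] = ggge$fg
  rot[3] = gge$fgg
  rot[4] = ge$fggg
  rot[5] = e$fgggg
  rot[6] = $fgggge
Sorted (with $ < everything):
  sorted[0] = $fgggge  (last char: 'e')
  sorted[1] = e$fgggg  (last char: 'g')
  sorted[2] = fgggge$  (last char: '$')
  sorted[3] = ge$fggg  (last char: 'g')
  sorted[4] = gge$fgg  (last char: 'g')
  sorted[5] = ggge$fg  (last char: 'g')
  sorted[6] = gggge$f  (last char: 'f')
Last column: eg$gggf
Original string S is at sorted index 2

Answer: eg$gggf
2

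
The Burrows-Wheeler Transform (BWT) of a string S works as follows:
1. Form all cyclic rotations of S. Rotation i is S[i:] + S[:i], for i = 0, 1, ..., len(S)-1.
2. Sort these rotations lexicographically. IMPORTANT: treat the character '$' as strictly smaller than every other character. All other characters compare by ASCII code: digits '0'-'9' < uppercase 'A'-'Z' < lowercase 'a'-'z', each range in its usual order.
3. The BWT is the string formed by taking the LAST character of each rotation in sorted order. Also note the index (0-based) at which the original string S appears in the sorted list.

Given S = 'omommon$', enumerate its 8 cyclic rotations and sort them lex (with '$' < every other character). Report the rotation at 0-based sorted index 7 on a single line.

Answer: on$omomm

Derivation:
All 8 rotations (rotation i = S[i:]+S[:i]):
  rot[0] = omommon$
  rot[1] = mommon$o
  rot[2] = ommon$om
  rot[3] = mmon$omo
  rot[4] = mon$omom
  rot[5] = on$omomm
  rot[6] = n$omommo
  rot[7] = $omommon
Sorted (with $ < everything):
  sorted[0] = $omommon
  sorted[1] = mmon$omo
  sorted[2] = mommon$o
  sorted[3] = mon$omom
  sorted[4] = n$omommo
  sorted[5] = ommon$om
  sorted[6] = omommon$
  sorted[7] = on$omomm
sorted[7] = on$omomm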